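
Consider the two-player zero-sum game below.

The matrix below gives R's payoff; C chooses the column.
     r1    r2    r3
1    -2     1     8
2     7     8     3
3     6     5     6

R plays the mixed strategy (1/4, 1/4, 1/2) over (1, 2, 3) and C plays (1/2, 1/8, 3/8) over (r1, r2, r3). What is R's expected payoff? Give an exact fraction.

Against (1/2, 1/8, 3/8), each row's expected payoff is 1: 17/8; 2: 45/8; 3: 47/8.
Taking the (1/4, 1/4, 1/2)-weighted average: (1/4)·(17/8) + (1/4)·(45/8) + (1/2)·(47/8) = 39/8.

39/8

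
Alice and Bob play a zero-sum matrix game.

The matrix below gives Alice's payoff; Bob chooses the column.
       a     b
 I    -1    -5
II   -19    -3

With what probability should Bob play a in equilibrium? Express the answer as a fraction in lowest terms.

Row minima are -5 and -19, so Alice's maximin is -5; column maxima are -1 and -3, so Bob's minimax is -3. These differ, so the equilibrium is in mixed strategies.
Let Bob play a with probability q. Alice is indifferent when −q − 5(1−q) = −19q − 3(1−q), giving q = 1/10.

1/10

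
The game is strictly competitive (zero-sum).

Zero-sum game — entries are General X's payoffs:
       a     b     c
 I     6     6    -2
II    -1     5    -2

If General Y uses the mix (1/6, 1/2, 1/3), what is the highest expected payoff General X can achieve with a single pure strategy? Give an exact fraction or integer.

I: (6)·(1/6) + (6)·(1/2) + (-2)·(1/3) = 10/3.
II: (-1)·(1/6) + (5)·(1/2) + (-2)·(1/3) = 5/3.
The best pure response is I with expected payoff 10/3.

10/3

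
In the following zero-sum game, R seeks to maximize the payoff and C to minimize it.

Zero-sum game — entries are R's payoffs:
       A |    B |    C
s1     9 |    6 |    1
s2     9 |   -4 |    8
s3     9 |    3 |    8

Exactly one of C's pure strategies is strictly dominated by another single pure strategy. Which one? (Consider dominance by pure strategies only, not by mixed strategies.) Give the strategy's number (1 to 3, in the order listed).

C prefers columns that give R less. Compare A with B: 6 < 9, -4 < 9, 3 < 9.
So B strictly dominates A for C; A is strictly dominated.

1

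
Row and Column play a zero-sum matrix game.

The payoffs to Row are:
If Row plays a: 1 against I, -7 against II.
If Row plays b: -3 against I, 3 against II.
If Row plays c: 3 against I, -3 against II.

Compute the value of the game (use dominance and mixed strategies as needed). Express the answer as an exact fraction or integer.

0

Row a is strictly dominated by row c, so Row never plays it.
The remaining 2×2 game on (b, c) × (I, II) has no saddle point. Let Row play b with probability p; indifference gives −3p + 3(1−p) = 3p − 3(1−p), so p = 1/2.
Similarly Column's optimal q on I is 1/2, and the value is -3·(1/2) + (3)·(1/2) = 0.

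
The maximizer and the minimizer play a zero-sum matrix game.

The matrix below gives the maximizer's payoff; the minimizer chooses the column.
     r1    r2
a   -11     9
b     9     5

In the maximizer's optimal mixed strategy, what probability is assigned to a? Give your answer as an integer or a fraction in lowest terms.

Row minima are -11 and 5, so the maximizer's maximin is 5; column maxima are 9 and 9, so the minimizer's minimax is 9. These differ, so the equilibrium is in mixed strategies.
Let the maximizer play a with probability p. The minimizer is indifferent when −11p + 9(1−p) = 9p + 5(1−p), giving p = 1/6.

1/6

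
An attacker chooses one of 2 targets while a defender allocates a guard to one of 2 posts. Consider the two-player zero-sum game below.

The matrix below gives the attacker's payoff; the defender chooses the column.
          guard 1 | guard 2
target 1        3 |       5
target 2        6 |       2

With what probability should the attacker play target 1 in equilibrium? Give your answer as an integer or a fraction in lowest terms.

Row minima are 3 and 2, so the attacker's maximin is 3; column maxima are 6 and 5, so the defender's minimax is 5. These differ, so the equilibrium is in mixed strategies.
Let the attacker play target 1 with probability p. The defender is indifferent when 3p + 6(1−p) = 5p + 2(1−p), giving p = 2/3.

2/3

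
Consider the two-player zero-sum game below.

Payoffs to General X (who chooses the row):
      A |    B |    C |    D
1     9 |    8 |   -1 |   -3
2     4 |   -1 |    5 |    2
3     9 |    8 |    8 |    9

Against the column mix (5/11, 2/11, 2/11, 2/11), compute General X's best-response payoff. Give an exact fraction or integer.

95/11

1: (9)·(5/11) + (8)·(2/11) + (-1)·(2/11) + (-3)·(2/11) = 53/11.
2: (4)·(5/11) + (-1)·(2/11) + (5)·(2/11) + (2)·(2/11) = 32/11.
3: (9)·(5/11) + (8)·(2/11) + (8)·(2/11) + (9)·(2/11) = 95/11.
The best pure response is 3 with expected payoff 95/11.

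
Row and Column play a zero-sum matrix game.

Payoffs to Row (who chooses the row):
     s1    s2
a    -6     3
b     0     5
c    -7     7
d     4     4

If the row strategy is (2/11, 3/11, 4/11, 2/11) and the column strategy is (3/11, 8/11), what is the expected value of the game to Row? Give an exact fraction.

360/121

Against (3/11, 8/11), each row's expected payoff is a: 6/11; b: 40/11; c: 35/11; d: 4.
Taking the (2/11, 3/11, 4/11, 2/11)-weighted average: (2/11)·(6/11) + (3/11)·(40/11) + (4/11)·(35/11) + (2/11)·(4) = 360/121.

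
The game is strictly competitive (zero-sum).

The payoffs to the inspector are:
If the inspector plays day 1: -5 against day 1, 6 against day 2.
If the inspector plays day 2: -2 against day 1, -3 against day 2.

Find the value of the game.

-9/4

Row minima are -5 and -3, so the inspector's maximin is -3; column maxima are -2 and 6, so the inspectee's minimax is -2. These differ, so the equilibrium is in mixed strategies.
Let the inspector play day 1 with probability p. The inspectee is indifferent when −5p − 2(1−p) = 6p − 3(1−p), giving p = 1/12.
Let the inspectee play day 1 with probability q. The inspector is indifferent when −5q + 6(1−q) = −2q − 3(1−q), giving q = 3/4.
The value is -5·(3/4) + (6)·(1/4) = -9/4.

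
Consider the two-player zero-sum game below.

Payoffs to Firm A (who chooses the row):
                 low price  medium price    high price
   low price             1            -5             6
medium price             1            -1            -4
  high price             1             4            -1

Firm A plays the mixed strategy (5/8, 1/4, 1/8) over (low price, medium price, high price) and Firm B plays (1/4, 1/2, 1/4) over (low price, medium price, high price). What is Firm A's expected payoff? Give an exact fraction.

Against (1/4, 1/2, 1/4), each row's expected payoff is low price: -3/4; medium price: -5/4; high price: 2.
Taking the (5/8, 1/4, 1/8)-weighted average: (5/8)·(-3/4) + (1/4)·(-5/4) + (1/8)·(2) = -17/32.

-17/32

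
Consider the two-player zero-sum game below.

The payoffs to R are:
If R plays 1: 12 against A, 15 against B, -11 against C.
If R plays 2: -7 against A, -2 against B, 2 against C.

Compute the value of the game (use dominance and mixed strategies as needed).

-53/32

Column B is strictly dominated by A for C (it gives R more in every row).
The remaining 2×2 game on (1, 2) × (A, C) has no saddle point. Let R play 1 with probability p; indifference gives 12p − 7(1−p) = −11p + 2(1−p), so p = 9/32.
Similarly C's optimal q on A is 13/32, and the value is 12·(13/32) + (-11)·(19/32) = -53/32.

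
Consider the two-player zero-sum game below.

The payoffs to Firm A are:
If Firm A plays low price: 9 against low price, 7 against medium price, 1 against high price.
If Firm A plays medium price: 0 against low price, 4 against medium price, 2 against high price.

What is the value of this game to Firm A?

Column medium price is strictly dominated by high price for Firm B (it gives Firm A more in every row).
The remaining 2×2 game on (low price, medium price) × (low price, high price) has no saddle point. Let Firm A play low price with probability p; indifference gives 9p = p + 2(1−p), so p = 1/5.
Similarly Firm B's optimal q on low price is 1/10, and the value is 9·(1/10) + (1)·(9/10) = 9/5.

9/5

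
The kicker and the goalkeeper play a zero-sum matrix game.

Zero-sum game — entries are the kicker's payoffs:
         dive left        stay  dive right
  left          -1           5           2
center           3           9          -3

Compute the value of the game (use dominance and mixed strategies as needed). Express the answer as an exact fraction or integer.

1/3

Column stay is strictly dominated by dive left for the goalkeeper (it gives the kicker more in every row).
The remaining 2×2 game on (left, center) × (dive left, dive right) has no saddle point. Let the kicker play left with probability p; indifference gives −p + 3(1−p) = 2p − 3(1−p), so p = 2/3.
Similarly the goalkeeper's optimal q on dive left is 5/9, and the value is -1·(5/9) + (2)·(4/9) = 1/3.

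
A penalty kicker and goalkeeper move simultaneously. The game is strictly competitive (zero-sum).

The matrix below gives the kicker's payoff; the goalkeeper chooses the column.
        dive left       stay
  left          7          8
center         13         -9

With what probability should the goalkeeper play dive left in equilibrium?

Row minima are 7 and -9, so the kicker's maximin is 7; column maxima are 13 and 8, so the goalkeeper's minimax is 8. These differ, so the equilibrium is in mixed strategies.
Let the goalkeeper play dive left with probability q. The kicker is indifferent when 7q + 8(1−q) = 13q − 9(1−q), giving q = 17/23.

17/23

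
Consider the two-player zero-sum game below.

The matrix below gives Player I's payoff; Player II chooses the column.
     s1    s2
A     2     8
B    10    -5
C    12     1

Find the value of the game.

94/17

Row B is strictly dominated by row C, so Player I never plays it.
The remaining 2×2 game on (A, C) × (s1, s2) has no saddle point. Let Player I play A with probability p; indifference gives 2p + 12(1−p) = 8p + (1−p), so p = 11/17.
Similarly Player II's optimal q on s1 is 7/17, and the value is 2·(7/17) + (8)·(10/17) = 94/17.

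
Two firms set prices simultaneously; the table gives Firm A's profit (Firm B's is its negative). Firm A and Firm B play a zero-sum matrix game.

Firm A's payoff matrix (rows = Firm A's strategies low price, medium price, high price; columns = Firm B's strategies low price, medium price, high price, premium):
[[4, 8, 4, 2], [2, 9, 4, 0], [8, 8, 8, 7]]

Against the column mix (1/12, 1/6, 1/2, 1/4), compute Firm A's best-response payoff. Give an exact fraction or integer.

low price: (4)·(1/12) + (8)·(1/6) + (4)·(1/2) + (2)·(1/4) = 25/6.
medium price: (2)·(1/12) + (9)·(1/6) + (4)·(1/2) + (0)·(1/4) = 11/3.
high price: (8)·(1/12) + (8)·(1/6) + (8)·(1/2) + (7)·(1/4) = 31/4.
The best pure response is high price with expected payoff 31/4.

31/4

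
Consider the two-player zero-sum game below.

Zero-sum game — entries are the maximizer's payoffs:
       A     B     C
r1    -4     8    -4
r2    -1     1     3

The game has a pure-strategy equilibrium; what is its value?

Row minima: -4, -1 → the maximizer's maximin is -1.
Column maxima: -1, 8, 3 → the minimizer's minimax is -1.
They coincide at (r2, A), so the value is -1.

-1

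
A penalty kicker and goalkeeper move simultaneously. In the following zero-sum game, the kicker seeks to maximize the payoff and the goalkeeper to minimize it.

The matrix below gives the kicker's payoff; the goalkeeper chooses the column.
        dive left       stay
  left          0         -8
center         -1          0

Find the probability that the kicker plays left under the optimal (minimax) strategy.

1/9

Row minima are -8 and -1, so the kicker's maximin is -1; column maxima are 0 and 0, so the goalkeeper's minimax is 0. These differ, so the equilibrium is in mixed strategies.
Let the kicker play left with probability p. The goalkeeper is indifferent when −(1−p) = −8p, giving p = 1/9.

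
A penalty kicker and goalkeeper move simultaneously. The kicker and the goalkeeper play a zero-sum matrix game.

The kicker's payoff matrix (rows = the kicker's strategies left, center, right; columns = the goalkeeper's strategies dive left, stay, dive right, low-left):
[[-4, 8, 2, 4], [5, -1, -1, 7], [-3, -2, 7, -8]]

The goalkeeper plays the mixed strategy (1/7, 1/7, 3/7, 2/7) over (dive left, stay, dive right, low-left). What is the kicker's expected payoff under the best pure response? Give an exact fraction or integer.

18/7

left: (-4)·(1/7) + (8)·(1/7) + (2)·(3/7) + (4)·(2/7) = 18/7.
center: (5)·(1/7) + (-1)·(1/7) + (-1)·(3/7) + (7)·(2/7) = 15/7.
right: (-3)·(1/7) + (-2)·(1/7) + (7)·(3/7) + (-8)·(2/7) = 0.
The best pure response is left with expected payoff 18/7.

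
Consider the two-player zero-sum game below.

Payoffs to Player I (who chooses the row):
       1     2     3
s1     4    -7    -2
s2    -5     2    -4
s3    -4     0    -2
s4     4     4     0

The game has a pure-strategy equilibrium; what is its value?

0

Row minima: -7, -5, -4, 0 → Player I's maximin is 0.
Column maxima: 4, 4, 0 → Player II's minimax is 0.
They coincide at (s4, 3), so the value is 0.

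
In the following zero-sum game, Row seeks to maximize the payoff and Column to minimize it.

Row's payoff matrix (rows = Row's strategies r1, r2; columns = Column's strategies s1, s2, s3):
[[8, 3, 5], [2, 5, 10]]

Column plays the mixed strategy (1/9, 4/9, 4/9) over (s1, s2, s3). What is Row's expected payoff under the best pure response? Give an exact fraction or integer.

r1: (8)·(1/9) + (3)·(4/9) + (5)·(4/9) = 40/9.
r2: (2)·(1/9) + (5)·(4/9) + (10)·(4/9) = 62/9.
The best pure response is r2 with expected payoff 62/9.

62/9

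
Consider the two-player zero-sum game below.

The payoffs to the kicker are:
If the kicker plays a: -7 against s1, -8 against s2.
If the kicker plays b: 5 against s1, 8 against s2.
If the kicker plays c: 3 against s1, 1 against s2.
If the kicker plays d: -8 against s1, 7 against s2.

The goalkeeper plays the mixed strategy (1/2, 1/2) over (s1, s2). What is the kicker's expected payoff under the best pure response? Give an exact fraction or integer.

13/2

a: (-7)·(1/2) + (-8)·(1/2) = -15/2.
b: (5)·(1/2) + (8)·(1/2) = 13/2.
c: (3)·(1/2) + (1)·(1/2) = 2.
d: (-8)·(1/2) + (7)·(1/2) = -1/2.
The best pure response is b with expected payoff 13/2.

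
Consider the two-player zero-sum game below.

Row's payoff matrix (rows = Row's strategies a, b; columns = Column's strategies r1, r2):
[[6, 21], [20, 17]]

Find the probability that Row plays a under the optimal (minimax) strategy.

Row minima are 6 and 17, so Row's maximin is 17; column maxima are 20 and 21, so Column's minimax is 20. These differ, so the equilibrium is in mixed strategies.
Let Row play a with probability p. Column is indifferent when 6p + 20(1−p) = 21p + 17(1−p), giving p = 1/6.

1/6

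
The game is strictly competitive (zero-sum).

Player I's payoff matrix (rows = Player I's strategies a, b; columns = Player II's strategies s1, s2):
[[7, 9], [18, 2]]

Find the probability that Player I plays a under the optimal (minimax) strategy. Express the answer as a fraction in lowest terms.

8/9

Row minima are 7 and 2, so Player I's maximin is 7; column maxima are 18 and 9, so Player II's minimax is 9. These differ, so the equilibrium is in mixed strategies.
Let Player I play a with probability p. Player II is indifferent when 7p + 18(1−p) = 9p + 2(1−p), giving p = 8/9.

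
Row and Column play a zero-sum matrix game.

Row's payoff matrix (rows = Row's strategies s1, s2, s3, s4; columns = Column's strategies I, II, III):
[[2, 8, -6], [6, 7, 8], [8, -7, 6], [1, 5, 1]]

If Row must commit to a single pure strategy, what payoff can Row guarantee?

The worst-case payoff for each row is s1: -6, s2: 6, s3: -7, s4: 1.
The best of these is 6.

6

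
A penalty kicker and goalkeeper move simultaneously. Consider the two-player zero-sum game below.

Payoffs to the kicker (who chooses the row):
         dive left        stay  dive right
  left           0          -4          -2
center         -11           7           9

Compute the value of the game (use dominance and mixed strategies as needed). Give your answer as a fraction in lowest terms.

-2

Column dive right is strictly dominated by stay for the goalkeeper (it gives the kicker more in every row).
The remaining 2×2 game on (left, center) × (dive left, stay) has no saddle point. Let the kicker play left with probability p; indifference gives −11(1−p) = −4p + 7(1−p), so p = 9/11.
Similarly the goalkeeper's optimal q on dive left is 1/2, and the value is 0·(1/2) + (-4)·(1/2) = -2.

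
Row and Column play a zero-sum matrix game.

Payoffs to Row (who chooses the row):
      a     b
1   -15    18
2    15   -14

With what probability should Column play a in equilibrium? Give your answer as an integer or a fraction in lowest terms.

16/31

Row minima are -15 and -14, so Row's maximin is -14; column maxima are 15 and 18, so Column's minimax is 15. These differ, so the equilibrium is in mixed strategies.
Let Column play a with probability q. Row is indifferent when −15q + 18(1−q) = 15q − 14(1−q), giving q = 16/31.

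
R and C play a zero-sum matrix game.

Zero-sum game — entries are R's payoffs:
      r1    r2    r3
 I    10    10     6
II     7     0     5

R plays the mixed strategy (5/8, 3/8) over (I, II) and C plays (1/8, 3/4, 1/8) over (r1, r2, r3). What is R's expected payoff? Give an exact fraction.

13/2

Against (1/8, 3/4, 1/8), each row's expected payoff is I: 19/2; II: 3/2.
Taking the (5/8, 3/8)-weighted average: (5/8)·(19/2) + (3/8)·(3/2) = 13/2.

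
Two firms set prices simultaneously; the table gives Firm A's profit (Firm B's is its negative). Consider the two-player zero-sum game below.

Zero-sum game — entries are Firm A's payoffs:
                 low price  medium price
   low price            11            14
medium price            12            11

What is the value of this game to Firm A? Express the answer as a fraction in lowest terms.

Row minima are 11 and 11, so Firm A's maximin is 11; column maxima are 12 and 14, so Firm B's minimax is 12. These differ, so the equilibrium is in mixed strategies.
Let Firm A play low price with probability p. Firm B is indifferent when 11p + 12(1−p) = 14p + 11(1−p), giving p = 1/4.
Let Firm B play low price with probability q. Firm A is indifferent when 11q + 14(1−q) = 12q + 11(1−q), giving q = 3/4.
The value is 11·(3/4) + (14)·(1/4) = 47/4.

47/4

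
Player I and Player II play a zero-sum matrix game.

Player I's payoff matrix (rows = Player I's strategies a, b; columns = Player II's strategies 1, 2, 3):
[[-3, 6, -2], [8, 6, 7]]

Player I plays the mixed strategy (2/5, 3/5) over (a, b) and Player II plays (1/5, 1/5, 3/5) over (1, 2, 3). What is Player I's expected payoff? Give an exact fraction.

Against (1/5, 1/5, 3/5), each row's expected payoff is a: -3/5; b: 7.
Taking the (2/5, 3/5)-weighted average: (2/5)·(-3/5) + (3/5)·(7) = 99/25.

99/25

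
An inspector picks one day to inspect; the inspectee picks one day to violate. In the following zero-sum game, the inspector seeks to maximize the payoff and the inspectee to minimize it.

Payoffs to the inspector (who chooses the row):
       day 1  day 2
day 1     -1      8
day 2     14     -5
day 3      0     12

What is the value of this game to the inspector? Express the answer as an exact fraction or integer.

Row day 1 is strictly dominated by row day 3, so the inspector never plays it.
The remaining 2×2 game on (day 2, day 3) × (day 1, day 2) has no saddle point. Let the inspector play day 2 with probability p; indifference gives 14p = −5p + 12(1−p), so p = 12/31.
Similarly the inspectee's optimal q on day 1 is 17/31, and the value is 14·(17/31) + (-5)·(14/31) = 168/31.

168/31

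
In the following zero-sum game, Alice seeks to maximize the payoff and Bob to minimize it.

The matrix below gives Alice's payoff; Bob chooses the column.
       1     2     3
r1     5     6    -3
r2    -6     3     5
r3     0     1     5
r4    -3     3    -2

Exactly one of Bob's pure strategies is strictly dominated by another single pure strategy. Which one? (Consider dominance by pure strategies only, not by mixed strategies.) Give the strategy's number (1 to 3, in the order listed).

2

Bob prefers columns that give Alice less. Compare 2 with 1: 5 < 6, -6 < 3, 0 < 1, -3 < 3.
So 1 strictly dominates 2 for Bob; 2 is strictly dominated.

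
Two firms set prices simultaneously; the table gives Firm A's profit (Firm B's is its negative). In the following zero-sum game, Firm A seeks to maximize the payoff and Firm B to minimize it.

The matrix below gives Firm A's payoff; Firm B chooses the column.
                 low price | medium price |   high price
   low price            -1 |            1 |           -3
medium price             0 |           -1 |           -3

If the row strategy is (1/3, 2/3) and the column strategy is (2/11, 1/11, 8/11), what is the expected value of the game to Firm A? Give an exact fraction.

-25/11

Against (2/11, 1/11, 8/11), each row's expected payoff is low price: -25/11; medium price: -25/11.
Taking the (1/3, 2/3)-weighted average: (1/3)·(-25/11) + (2/3)·(-25/11) = -25/11.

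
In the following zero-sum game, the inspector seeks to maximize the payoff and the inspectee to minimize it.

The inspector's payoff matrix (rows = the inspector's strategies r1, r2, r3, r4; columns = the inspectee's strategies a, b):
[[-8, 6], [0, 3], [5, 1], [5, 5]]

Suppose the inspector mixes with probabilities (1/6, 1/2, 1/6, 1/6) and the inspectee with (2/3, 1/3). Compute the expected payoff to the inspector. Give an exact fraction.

25/18

Against (2/3, 1/3), each row's expected payoff is r1: -10/3; r2: 1; r3: 11/3; r4: 5.
Taking the (1/6, 1/2, 1/6, 1/6)-weighted average: (1/6)·(-10/3) + (1/2)·(1) + (1/6)·(11/3) + (1/6)·(5) = 25/18.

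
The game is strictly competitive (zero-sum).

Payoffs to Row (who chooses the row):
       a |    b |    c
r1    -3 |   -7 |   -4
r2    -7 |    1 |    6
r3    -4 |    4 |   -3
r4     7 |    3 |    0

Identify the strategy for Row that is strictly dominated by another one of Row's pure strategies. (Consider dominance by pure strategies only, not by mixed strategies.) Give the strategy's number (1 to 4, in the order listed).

1

Compare r1 with r4: 7 > -3, 3 > -7, 0 > -4.
So r4 strictly dominates r1 for Row; r1 is strictly dominated.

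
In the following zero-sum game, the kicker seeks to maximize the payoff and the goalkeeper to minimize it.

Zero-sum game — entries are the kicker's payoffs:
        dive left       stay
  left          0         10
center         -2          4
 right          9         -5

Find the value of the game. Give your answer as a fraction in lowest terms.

Row center is strictly dominated by row left, so the kicker never plays it.
The remaining 2×2 game on (left, right) × (dive left, stay) has no saddle point. Let the kicker play left with probability p; indifference gives 9(1−p) = 10p − 5(1−p), so p = 7/12.
Similarly the goalkeeper's optimal q on dive left is 5/8, and the value is 0·(5/8) + (10)·(3/8) = 15/4.

15/4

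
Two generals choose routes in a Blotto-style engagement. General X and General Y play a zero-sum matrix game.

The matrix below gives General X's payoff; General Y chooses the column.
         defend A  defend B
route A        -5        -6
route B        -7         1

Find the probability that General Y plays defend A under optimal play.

7/9

Row minima are -6 and -7, so General X's maximin is -6; column maxima are -5 and 1, so General Y's minimax is -5. These differ, so the equilibrium is in mixed strategies.
Let General Y play defend A with probability q. General X is indifferent when −5q − 6(1−q) = −7q + (1−q), giving q = 7/9.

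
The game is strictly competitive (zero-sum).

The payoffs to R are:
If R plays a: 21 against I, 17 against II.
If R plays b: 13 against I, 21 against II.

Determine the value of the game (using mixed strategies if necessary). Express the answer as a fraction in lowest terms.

55/3

Row minima are 17 and 13, so R's maximin is 17; column maxima are 21 and 21, so C's minimax is 21. These differ, so the equilibrium is in mixed strategies.
Let R play a with probability p. C is indifferent when 21p + 13(1−p) = 17p + 21(1−p), giving p = 2/3.
Let C play I with probability q. R is indifferent when 21q + 17(1−q) = 13q + 21(1−q), giving q = 1/3.
The value is 21·(1/3) + (17)·(2/3) = 55/3.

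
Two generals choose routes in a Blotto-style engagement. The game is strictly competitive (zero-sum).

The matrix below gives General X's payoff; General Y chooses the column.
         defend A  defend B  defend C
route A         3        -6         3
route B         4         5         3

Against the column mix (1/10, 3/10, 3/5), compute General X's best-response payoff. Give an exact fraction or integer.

37/10

route A: (3)·(1/10) + (-6)·(3/10) + (3)·(3/5) = 3/10.
route B: (4)·(1/10) + (5)·(3/10) + (3)·(3/5) = 37/10.
The best pure response is route B with expected payoff 37/10.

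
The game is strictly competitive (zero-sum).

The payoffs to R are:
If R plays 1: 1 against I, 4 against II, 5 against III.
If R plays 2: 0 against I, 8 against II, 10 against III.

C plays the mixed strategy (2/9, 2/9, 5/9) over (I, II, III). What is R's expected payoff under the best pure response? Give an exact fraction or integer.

22/3

1: (1)·(2/9) + (4)·(2/9) + (5)·(5/9) = 35/9.
2: (0)·(2/9) + (8)·(2/9) + (10)·(5/9) = 22/3.
The best pure response is 2 with expected payoff 22/3.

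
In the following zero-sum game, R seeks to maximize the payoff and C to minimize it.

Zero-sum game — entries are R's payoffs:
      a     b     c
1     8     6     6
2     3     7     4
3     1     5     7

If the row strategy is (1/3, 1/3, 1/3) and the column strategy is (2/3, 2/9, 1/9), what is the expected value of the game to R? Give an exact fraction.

Against (2/3, 2/9, 1/9), each row's expected payoff is 1: 22/3; 2: 4; 3: 23/9.
Taking the (1/3, 1/3, 1/3)-weighted average: (1/3)·(22/3) + (1/3)·(4) + (1/3)·(23/9) = 125/27.

125/27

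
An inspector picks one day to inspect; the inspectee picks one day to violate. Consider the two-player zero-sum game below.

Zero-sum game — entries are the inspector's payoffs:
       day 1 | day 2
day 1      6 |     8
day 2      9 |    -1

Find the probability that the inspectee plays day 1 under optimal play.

3/4

Row minima are 6 and -1, so the inspector's maximin is 6; column maxima are 9 and 8, so the inspectee's minimax is 8. These differ, so the equilibrium is in mixed strategies.
Let the inspectee play day 1 with probability q. The inspector is indifferent when 6q + 8(1−q) = 9q − (1−q), giving q = 3/4.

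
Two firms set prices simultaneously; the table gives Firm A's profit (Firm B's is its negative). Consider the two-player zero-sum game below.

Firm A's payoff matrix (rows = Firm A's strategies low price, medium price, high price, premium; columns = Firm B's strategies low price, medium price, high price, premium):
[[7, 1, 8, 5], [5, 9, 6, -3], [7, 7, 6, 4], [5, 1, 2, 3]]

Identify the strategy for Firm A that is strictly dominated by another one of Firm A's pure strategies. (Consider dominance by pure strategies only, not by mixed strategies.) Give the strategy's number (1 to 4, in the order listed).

4

Compare premium with high price: 7 > 5, 7 > 1, 6 > 2, 4 > 3.
So high price strictly dominates premium for Firm A; premium is strictly dominated.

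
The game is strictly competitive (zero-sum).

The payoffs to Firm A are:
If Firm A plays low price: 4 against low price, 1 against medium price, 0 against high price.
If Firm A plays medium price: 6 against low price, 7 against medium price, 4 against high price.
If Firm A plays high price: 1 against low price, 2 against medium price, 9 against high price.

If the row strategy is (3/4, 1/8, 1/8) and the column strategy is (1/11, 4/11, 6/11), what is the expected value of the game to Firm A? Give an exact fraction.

169/88

Against (1/11, 4/11, 6/11), each row's expected payoff is low price: 8/11; medium price: 58/11; high price: 63/11.
Taking the (3/4, 1/8, 1/8)-weighted average: (3/4)·(8/11) + (1/8)·(58/11) + (1/8)·(63/11) = 169/88.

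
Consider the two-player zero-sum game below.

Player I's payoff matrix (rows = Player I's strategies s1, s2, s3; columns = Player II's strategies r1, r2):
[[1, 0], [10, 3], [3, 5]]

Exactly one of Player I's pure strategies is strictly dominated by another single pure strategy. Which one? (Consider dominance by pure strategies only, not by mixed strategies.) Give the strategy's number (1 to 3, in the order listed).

Compare s1 with s2: 10 > 1, 3 > 0.
So s2 strictly dominates s1 for Player I; s1 is strictly dominated.

1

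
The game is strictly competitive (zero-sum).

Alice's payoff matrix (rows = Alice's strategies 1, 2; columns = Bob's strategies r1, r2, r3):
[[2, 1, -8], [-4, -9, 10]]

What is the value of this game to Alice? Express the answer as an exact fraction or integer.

-31/14

Column r1 is strictly dominated by r2 for Bob (it gives Alice more in every row).
The remaining 2×2 game on (1, 2) × (r2, r3) has no saddle point. Let Alice play 1 with probability p; indifference gives p − 9(1−p) = −8p + 10(1−p), so p = 19/28.
Similarly Bob's optimal q on r2 is 9/14, and the value is 1·(9/14) + (-8)·(5/14) = -31/14.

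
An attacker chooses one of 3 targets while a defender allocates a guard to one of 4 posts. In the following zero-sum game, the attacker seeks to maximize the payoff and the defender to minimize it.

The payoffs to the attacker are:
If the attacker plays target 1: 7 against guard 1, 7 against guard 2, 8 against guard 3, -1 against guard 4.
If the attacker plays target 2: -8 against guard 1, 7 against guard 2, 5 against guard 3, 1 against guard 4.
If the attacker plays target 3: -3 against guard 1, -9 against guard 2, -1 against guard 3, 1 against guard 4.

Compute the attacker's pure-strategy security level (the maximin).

The worst-case payoff for each row is target 1: -1, target 2: -8, target 3: -9.
The best of these is -1.

-1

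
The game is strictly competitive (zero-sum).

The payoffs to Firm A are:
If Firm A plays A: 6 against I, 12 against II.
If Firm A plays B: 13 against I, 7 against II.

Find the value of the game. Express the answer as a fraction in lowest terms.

Row minima are 6 and 7, so Firm A's maximin is 7; column maxima are 13 and 12, so Firm B's minimax is 12. These differ, so the equilibrium is in mixed strategies.
Let Firm A play A with probability p. Firm B is indifferent when 6p + 13(1−p) = 12p + 7(1−p), giving p = 1/2.
Let Firm B play I with probability q. Firm A is indifferent when 6q + 12(1−q) = 13q + 7(1−q), giving q = 5/12.
The value is 6·(5/12) + (12)·(7/12) = 19/2.

19/2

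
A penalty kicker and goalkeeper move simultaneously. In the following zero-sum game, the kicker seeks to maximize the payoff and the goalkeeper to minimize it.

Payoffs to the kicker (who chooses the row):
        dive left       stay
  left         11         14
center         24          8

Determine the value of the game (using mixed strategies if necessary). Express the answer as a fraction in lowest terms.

248/19

Row minima are 11 and 8, so the kicker's maximin is 11; column maxima are 24 and 14, so the goalkeeper's minimax is 14. These differ, so the equilibrium is in mixed strategies.
Let the kicker play left with probability p. The goalkeeper is indifferent when 11p + 24(1−p) = 14p + 8(1−p), giving p = 16/19.
Let the goalkeeper play dive left with probability q. The kicker is indifferent when 11q + 14(1−q) = 24q + 8(1−q), giving q = 6/19.
The value is 11·(6/19) + (14)·(13/19) = 248/19.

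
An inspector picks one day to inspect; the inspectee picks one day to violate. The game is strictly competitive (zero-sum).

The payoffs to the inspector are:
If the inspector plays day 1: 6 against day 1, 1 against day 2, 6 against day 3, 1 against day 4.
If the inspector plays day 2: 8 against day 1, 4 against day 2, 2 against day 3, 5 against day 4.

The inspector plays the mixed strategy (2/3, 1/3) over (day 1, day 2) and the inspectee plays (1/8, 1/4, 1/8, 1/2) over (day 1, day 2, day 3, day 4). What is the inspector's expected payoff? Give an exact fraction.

37/12

Against (1/8, 1/4, 1/8, 1/2), each row's expected payoff is day 1: 9/4; day 2: 19/4.
Taking the (2/3, 1/3)-weighted average: (2/3)·(9/4) + (1/3)·(19/4) = 37/12.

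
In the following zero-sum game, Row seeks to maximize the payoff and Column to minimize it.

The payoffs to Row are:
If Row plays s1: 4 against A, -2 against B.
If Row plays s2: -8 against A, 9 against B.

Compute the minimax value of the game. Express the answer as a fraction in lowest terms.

20/23

Row minima are -2 and -8, so Row's maximin is -2; column maxima are 4 and 9, so Column's minimax is 4. These differ, so the equilibrium is in mixed strategies.
Let Row play s1 with probability p. Column is indifferent when 4p − 8(1−p) = −2p + 9(1−p), giving p = 17/23.
Let Column play A with probability q. Row is indifferent when 4q − 2(1−q) = −8q + 9(1−q), giving q = 11/23.
The value is 4·(11/23) + (-2)·(12/23) = 20/23.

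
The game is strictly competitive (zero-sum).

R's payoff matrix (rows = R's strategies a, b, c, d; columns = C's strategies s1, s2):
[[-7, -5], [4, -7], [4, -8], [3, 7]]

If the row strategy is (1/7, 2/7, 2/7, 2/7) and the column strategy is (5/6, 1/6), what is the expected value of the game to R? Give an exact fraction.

9/7

Against (5/6, 1/6), each row's expected payoff is a: -20/3; b: 13/6; c: 2; d: 11/3.
Taking the (1/7, 2/7, 2/7, 2/7)-weighted average: (1/7)·(-20/3) + (2/7)·(13/6) + (2/7)·(2) + (2/7)·(11/3) = 9/7.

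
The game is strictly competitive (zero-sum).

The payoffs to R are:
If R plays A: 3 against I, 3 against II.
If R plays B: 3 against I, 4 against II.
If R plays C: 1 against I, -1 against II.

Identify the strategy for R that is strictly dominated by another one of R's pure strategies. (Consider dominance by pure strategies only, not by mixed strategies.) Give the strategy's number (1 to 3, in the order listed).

Compare C with A: 3 > 1, 3 > -1.
So A strictly dominates C for R; C is strictly dominated.

3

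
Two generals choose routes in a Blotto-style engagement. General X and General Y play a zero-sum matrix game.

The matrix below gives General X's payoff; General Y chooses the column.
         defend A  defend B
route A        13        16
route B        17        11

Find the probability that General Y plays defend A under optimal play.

5/9

Row minima are 13 and 11, so General X's maximin is 13; column maxima are 17 and 16, so General Y's minimax is 16. These differ, so the equilibrium is in mixed strategies.
Let General Y play defend A with probability q. General X is indifferent when 13q + 16(1−q) = 17q + 11(1−q), giving q = 5/9.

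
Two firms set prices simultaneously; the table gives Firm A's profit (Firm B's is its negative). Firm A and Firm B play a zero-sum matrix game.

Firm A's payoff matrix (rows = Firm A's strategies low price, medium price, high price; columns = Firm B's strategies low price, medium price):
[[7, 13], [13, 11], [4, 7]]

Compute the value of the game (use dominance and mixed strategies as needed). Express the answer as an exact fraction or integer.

23/2

Row high price is strictly dominated by row low price, so Firm A never plays it.
The remaining 2×2 game on (low price, medium price) × (low price, medium price) has no saddle point. Let Firm A play low price with probability p; indifference gives 7p + 13(1−p) = 13p + 11(1−p), so p = 1/4.
Similarly Firm B's optimal q on low price is 1/4, and the value is 7·(1/4) + (13)·(3/4) = 23/2.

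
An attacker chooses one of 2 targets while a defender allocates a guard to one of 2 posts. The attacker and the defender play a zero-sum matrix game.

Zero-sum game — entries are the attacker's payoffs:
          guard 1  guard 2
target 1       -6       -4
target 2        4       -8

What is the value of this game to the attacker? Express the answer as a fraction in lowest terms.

-32/7

Row minima are -6 and -8, so the attacker's maximin is -6; column maxima are 4 and -4, so the defender's minimax is -4. These differ, so the equilibrium is in mixed strategies.
Let the attacker play target 1 with probability p. The defender is indifferent when −6p + 4(1−p) = −4p − 8(1−p), giving p = 6/7.
Let the defender play guard 1 with probability q. The attacker is indifferent when −6q − 4(1−q) = 4q − 8(1−q), giving q = 2/7.
The value is -6·(2/7) + (-4)·(5/7) = -32/7.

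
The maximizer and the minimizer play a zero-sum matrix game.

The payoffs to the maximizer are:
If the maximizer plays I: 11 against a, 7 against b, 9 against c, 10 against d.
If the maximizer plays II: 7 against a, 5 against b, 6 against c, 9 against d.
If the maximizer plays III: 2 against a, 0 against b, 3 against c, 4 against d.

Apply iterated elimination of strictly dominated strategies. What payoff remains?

7

Row III is strictly dominated by row I (11>2, 7>0, 9>3, 10>4); eliminate III.
Column c is strictly dominated by b for the minimizer (7<9, 5<6); eliminate c.
Column a is strictly dominated by b for the minimizer (7<11, 5<7); eliminate a.
Row II is strictly dominated by row I (7>5, 10>9); eliminate II.
Column d is strictly dominated by b for the minimizer (7<10); eliminate d.
Only (I, b) remains, with payoff 7.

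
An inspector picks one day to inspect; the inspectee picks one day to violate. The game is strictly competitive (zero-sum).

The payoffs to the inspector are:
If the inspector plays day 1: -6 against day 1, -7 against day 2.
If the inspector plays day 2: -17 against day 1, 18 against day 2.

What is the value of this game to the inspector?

Row minima are -7 and -17, so the inspector's maximin is -7; column maxima are -6 and 18, so the inspectee's minimax is -6. These differ, so the equilibrium is in mixed strategies.
Let the inspector play day 1 with probability p. The inspectee is indifferent when −6p − 17(1−p) = −7p + 18(1−p), giving p = 35/36.
Let the inspectee play day 1 with probability q. The inspector is indifferent when −6q − 7(1−q) = −17q + 18(1−q), giving q = 25/36.
The value is -6·(25/36) + (-7)·(11/36) = -227/36.

-227/36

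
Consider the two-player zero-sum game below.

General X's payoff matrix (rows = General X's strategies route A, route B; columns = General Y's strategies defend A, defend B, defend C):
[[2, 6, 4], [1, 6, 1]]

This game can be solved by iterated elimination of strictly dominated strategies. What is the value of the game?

Column defend B is strictly dominated by defend A for General Y (2<6, 1<6); eliminate defend B.
Row route B is strictly dominated by row route A (2>1, 4>1); eliminate route B.
Column defend C is strictly dominated by defend A for General Y (2<4); eliminate defend C.
Only (route A, defend A) remains, with payoff 2.

2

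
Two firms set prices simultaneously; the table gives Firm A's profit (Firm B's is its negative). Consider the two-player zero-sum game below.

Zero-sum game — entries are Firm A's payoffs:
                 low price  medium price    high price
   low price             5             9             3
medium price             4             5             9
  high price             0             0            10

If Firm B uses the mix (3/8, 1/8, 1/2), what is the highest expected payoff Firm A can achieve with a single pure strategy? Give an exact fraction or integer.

53/8

low price: (5)·(3/8) + (9)·(1/8) + (3)·(1/2) = 9/2.
medium price: (4)·(3/8) + (5)·(1/8) + (9)·(1/2) = 53/8.
high price: (0)·(3/8) + (0)·(1/8) + (10)·(1/2) = 5.
The best pure response is medium price with expected payoff 53/8.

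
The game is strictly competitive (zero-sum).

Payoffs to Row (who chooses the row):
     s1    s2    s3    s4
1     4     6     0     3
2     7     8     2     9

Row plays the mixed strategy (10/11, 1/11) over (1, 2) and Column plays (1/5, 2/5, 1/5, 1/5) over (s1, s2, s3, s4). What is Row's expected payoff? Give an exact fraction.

224/55

Against (1/5, 2/5, 1/5, 1/5), each row's expected payoff is 1: 19/5; 2: 34/5.
Taking the (10/11, 1/11)-weighted average: (10/11)·(19/5) + (1/11)·(34/5) = 224/55.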